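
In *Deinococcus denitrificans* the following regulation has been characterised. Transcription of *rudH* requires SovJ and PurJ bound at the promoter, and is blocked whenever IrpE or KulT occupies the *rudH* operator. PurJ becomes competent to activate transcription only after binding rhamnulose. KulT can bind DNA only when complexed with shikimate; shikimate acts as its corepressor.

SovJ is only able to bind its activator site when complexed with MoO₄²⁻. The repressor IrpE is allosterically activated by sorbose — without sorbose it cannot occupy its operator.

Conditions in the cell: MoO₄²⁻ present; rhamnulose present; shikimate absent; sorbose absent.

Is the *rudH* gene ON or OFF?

Sorbose is absent, so IrpE is inactive.
MoO₄²⁻ is present, so SovJ is active.
Shikimate is absent, so KulT is inactive.
Rhamnulose is present, so PurJ is active.
No repressor is bound and SovJ and PurJ are active, so *rudH* is transcribed.

ON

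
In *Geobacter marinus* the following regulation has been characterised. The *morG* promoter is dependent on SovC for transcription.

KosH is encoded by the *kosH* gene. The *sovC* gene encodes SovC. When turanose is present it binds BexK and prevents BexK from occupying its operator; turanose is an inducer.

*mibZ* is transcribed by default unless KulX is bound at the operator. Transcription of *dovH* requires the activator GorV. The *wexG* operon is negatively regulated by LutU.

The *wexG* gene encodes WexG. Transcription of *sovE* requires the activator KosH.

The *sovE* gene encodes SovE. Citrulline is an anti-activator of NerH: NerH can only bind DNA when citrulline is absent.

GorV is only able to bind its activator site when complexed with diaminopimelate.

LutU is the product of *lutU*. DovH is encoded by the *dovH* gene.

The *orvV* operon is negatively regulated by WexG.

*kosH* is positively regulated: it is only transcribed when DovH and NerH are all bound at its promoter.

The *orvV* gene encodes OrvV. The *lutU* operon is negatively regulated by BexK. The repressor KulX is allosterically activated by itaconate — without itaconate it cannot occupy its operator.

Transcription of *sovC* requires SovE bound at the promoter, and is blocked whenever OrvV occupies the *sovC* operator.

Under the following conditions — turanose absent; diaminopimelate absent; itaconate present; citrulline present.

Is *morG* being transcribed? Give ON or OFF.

OFF

Turanose is absent, so BexK is active.
With repressor BexK bound, *lutU* is not transcribed.
So LutU is not produced.
With no repressor bound, *wexG* is transcribed.
So WexG is produced and active.
With repressor WexG bound, *orvV* is not transcribed.
So OrvV is not produced.
Diaminopimelate is absent, so GorV is inactive.
Required activator GorV is absent, so *dovH* is not transcribed.
So DovH is not produced.
Citrulline is present, so NerH is inactive.
Required activator DovH is absent, so *kosH* is not transcribed.
So KosH is not produced.
Required activator KosH is absent, so *sovE* is not transcribed.
So SovE is not produced.
Required activator SovE is absent, so *sovC* is not transcribed.
So SovC is not produced.
Required activator SovC is absent, so *morG* is not transcribed.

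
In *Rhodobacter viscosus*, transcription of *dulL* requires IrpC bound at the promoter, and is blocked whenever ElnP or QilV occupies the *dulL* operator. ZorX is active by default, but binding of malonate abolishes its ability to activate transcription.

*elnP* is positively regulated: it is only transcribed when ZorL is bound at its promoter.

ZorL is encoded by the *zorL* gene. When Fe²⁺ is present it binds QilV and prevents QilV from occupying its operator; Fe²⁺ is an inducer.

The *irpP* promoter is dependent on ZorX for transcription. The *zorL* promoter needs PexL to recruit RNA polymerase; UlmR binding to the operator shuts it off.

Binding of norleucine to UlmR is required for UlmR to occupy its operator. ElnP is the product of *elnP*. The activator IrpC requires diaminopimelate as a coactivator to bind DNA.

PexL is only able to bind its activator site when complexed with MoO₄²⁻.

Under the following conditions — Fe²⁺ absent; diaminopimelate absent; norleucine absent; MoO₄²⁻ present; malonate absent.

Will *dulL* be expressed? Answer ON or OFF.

OFF

MoO₄²⁻ is present, so PexL is active.
Norleucine is absent, so UlmR is inactive.
No repressor is bound and PexL is active, so *zorL* is transcribed.
So ZorL is produced and active.
No repressor is bound and ZorL is active, so *elnP* is transcribed.
So ElnP is produced and active.
Diaminopimelate is absent, so IrpC is inactive.
Fe²⁺ is absent, so QilV is active.
With repressor ElnP bound, *dulL* is not transcribed.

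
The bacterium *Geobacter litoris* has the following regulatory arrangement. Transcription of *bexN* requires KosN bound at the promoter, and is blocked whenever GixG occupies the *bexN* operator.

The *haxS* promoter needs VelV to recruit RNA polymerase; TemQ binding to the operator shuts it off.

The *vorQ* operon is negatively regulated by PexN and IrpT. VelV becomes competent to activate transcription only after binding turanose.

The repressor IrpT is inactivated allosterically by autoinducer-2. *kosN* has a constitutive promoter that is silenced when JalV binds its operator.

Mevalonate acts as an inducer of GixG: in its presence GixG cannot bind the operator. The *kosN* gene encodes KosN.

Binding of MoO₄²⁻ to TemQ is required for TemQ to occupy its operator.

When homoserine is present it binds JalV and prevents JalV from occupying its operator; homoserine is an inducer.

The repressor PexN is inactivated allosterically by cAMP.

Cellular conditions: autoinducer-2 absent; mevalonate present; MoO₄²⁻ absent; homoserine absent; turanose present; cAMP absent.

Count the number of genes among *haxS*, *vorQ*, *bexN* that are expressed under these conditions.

MoO₄²⁻ is absent, so TemQ is inactive.
Turanose is present, so VelV is active.
No repressor is bound and VelV is active, so *haxS* is transcribed.
→ *haxS* is ON.
cAMP is absent, so PexN is active.
Autoinducer-2 is absent, so IrpT is active.
With repressor PexN bound, *vorQ* is not transcribed.
→ *vorQ* is OFF.
Homoserine is absent, so JalV is active.
With repressor JalV bound, *kosN* is not transcribed.
So KosN is not produced.
Mevalonate is present, so GixG is inactive.
Required activator KosN is absent, so *bexN* is not transcribed.
→ *bexN* is OFF.
1 of the 3 genes is transcribed.

1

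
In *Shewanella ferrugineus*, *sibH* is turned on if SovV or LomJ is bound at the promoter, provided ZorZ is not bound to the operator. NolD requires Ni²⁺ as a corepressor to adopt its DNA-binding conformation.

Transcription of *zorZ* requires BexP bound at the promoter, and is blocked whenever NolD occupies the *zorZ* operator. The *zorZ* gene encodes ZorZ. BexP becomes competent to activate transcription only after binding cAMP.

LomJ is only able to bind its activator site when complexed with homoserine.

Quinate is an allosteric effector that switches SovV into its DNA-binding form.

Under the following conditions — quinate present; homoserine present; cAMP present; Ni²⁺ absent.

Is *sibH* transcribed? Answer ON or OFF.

Quinate is present, so SovV is active.
cAMP is present, so BexP is active.
Ni²⁺ is absent, so NolD is inactive.
No repressor is bound and BexP is active, so *zorZ* is transcribed.
So ZorZ is produced and active.
Homoserine is present, so LomJ is active.
With repressor ZorZ bound, *sibH* is not transcribed.

OFF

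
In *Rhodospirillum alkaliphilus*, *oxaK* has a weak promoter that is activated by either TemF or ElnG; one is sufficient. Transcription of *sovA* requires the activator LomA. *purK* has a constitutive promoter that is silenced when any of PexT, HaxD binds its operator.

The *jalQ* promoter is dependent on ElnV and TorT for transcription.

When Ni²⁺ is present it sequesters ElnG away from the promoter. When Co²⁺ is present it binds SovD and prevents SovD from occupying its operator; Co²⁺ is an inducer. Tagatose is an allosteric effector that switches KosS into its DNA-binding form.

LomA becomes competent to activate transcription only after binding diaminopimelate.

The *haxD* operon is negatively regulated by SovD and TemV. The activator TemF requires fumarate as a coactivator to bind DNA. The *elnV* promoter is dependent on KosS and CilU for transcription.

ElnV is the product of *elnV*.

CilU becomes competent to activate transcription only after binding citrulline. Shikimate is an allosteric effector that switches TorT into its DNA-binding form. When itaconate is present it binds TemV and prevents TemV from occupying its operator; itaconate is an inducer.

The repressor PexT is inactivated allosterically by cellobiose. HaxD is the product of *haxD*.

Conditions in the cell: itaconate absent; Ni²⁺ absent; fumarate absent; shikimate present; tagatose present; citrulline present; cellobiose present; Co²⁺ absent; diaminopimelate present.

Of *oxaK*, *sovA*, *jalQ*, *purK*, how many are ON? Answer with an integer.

Fumarate is absent, so TemF is inactive.
Ni²⁺ is absent, so ElnG is active.
Activator ElnG is present, so *oxaK* is transcribed.
→ *oxaK* is ON.
Diaminopimelate is present, so LomA is active.
No repressor is bound and LomA is active, so *sovA* is transcribed.
→ *sovA* is ON.
Tagatose is present, so KosS is active.
Citrulline is present, so CilU is active.
No repressor is bound and KosS and CilU are active, so *elnV* is transcribed.
So ElnV is produced and active.
Shikimate is present, so TorT is active.
No repressor is bound and ElnV and TorT are active, so *jalQ* is transcribed.
→ *jalQ* is ON.
Cellobiose is present, so PexT is inactive.
Co²⁺ is absent, so SovD is active.
Itaconate is absent, so TemV is active.
With repressor SovD bound, *haxD* is not transcribed.
So HaxD is not produced.
With no repressor bound, *purK* is transcribed.
→ *purK* is ON.
4 of the 4 genes are transcribed.

4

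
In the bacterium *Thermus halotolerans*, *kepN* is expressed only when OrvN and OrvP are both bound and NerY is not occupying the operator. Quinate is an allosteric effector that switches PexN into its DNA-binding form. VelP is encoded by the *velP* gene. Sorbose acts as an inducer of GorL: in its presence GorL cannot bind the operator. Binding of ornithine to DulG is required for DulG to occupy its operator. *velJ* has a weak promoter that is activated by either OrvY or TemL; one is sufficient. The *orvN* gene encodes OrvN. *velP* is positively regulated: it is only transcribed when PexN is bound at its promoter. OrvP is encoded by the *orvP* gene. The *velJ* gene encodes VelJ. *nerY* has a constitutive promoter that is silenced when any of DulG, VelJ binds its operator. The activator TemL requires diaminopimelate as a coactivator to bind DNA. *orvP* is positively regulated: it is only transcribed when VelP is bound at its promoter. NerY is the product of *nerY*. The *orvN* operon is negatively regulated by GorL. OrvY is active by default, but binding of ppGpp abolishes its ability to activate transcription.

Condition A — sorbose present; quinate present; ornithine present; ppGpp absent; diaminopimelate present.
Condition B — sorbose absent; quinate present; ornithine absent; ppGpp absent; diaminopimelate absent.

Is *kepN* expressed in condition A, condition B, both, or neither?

Condition A:
Sorbose is present, so GorL is inactive.
With no repressor bound, *orvN* is transcribed.
So OrvN is produced and active.
Quinate is present, so PexN is active.
No repressor is bound and PexN is active, so *velP* is transcribed.
So VelP is produced and active.
No repressor is bound and VelP is active, so *orvP* is transcribed.
So OrvP is produced and active.
Ornithine is present, so DulG is active.
ppGpp is absent, so OrvY is active.
Diaminopimelate is present, so TemL is active.
Activator OrvY is present, so *velJ* is transcribed.
So VelJ is produced and active.
With repressor DulG bound, *nerY* is not transcribed.
So NerY is not produced.
No repressor is bound and OrvN and OrvP are active, so *kepN* is transcribed.
→ *kepN* is ON in A.
Condition B:
Sorbose is absent, so GorL is active.
With repressor GorL bound, *orvN* is not transcribed.
So OrvN is not produced.
Quinate is present, so PexN is active.
No repressor is bound and PexN is active, so *velP* is transcribed.
So VelP is produced and active.
No repressor is bound and VelP is active, so *orvP* is transcribed.
So OrvP is produced and active.
Ornithine is absent, so DulG is inactive.
ppGpp is absent, so OrvY is active.
Diaminopimelate is absent, so TemL is inactive.
Activator OrvY is present, so *velJ* is transcribed.
So VelJ is produced and active.
With repressor VelJ bound, *nerY* is not transcribed.
So NerY is not produced.
Required activator OrvN is absent, so *kepN* is not transcribed.
→ *kepN* is OFF in B.

A only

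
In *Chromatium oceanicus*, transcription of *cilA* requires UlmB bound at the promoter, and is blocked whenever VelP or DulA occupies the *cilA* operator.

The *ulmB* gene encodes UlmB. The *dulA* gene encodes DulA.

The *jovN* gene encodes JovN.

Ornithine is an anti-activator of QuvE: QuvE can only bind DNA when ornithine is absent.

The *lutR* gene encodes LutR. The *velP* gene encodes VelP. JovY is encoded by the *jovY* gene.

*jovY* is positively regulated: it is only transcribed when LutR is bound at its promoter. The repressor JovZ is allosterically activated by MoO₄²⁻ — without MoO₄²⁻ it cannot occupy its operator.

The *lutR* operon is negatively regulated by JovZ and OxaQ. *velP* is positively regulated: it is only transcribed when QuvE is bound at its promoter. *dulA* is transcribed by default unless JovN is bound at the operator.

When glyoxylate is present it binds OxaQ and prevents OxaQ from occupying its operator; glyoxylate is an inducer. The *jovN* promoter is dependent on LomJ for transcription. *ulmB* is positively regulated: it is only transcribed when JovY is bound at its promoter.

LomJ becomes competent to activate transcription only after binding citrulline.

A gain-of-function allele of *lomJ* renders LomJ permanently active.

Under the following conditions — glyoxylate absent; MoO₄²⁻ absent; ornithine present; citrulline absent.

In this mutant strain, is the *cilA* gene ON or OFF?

Ornithine is present, so QuvE is inactive.
Required activator QuvE is absent, so *velP* is not transcribed.
So VelP is not produced.
LomJ is constitutively active in this strain.
No repressor is bound and LomJ is active, so *jovN* is transcribed.
So JovN is produced and active.
With repressor JovN bound, *dulA* is not transcribed.
So DulA is not produced.
MoO₄²⁻ is absent, so JovZ is inactive.
Glyoxylate is absent, so OxaQ is active.
With repressor OxaQ bound, *lutR* is not transcribed.
So LutR is not produced.
Required activator LutR is absent, so *jovY* is not transcribed.
So JovY is not produced.
Required activator JovY is absent, so *ulmB* is not transcribed.
So UlmB is not produced.
Required activator UlmB is absent, so *cilA* is not transcribed.

OFF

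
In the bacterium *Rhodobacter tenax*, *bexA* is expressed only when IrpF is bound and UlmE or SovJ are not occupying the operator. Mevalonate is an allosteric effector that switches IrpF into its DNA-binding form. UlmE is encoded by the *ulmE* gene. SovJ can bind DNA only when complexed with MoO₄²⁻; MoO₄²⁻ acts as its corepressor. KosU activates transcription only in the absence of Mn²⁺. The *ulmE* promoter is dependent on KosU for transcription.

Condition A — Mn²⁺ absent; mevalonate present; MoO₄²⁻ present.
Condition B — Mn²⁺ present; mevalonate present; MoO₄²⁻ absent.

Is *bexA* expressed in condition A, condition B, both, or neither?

B only

Condition A:
Mn²⁺ is absent, so KosU is active.
No repressor is bound and KosU is active, so *ulmE* is transcribed.
So UlmE is produced and active.
Mevalonate is present, so IrpF is active.
MoO₄²⁻ is present, so SovJ is active.
With repressor UlmE bound, *bexA* is not transcribed.
→ *bexA* is OFF in A.
Condition B:
Mn²⁺ is present, so KosU is inactive.
Required activator KosU is absent, so *ulmE* is not transcribed.
So UlmE is not produced.
Mevalonate is present, so IrpF is active.
MoO₄²⁻ is absent, so SovJ is inactive.
No repressor is bound and IrpF is active, so *bexA* is transcribed.
→ *bexA* is ON in B.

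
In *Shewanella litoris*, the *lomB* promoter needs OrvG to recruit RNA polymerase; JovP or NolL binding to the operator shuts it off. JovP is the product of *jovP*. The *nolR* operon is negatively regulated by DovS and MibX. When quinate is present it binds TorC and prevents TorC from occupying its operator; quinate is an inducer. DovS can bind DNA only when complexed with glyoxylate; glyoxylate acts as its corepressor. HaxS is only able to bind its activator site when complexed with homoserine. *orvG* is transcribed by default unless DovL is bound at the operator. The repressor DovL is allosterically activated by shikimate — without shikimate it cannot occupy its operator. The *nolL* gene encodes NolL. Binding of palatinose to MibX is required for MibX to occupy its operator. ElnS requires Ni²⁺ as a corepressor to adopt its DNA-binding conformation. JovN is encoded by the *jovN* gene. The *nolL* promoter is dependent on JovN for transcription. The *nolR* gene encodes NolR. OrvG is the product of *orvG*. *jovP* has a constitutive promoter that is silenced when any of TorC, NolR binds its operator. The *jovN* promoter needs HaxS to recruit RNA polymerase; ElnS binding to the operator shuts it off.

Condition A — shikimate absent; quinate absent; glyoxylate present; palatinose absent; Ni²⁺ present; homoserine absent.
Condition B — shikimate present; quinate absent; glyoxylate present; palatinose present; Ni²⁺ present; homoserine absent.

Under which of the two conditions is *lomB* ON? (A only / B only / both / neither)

Condition A:
Shikimate is absent, so DovL is inactive.
With no repressor bound, *orvG* is transcribed.
So OrvG is produced and active.
Quinate is absent, so TorC is active.
Glyoxylate is present, so DovS is active.
Palatinose is absent, so MibX is inactive.
With repressor DovS bound, *nolR* is not transcribed.
So NolR is not produced.
With repressor TorC bound, *jovP* is not transcribed.
So JovP is not produced.
Ni²⁺ is present, so ElnS is active.
Homoserine is absent, so HaxS is inactive.
With repressor ElnS bound, *jovN* is not transcribed.
So JovN is not produced.
Required activator JovN is absent, so *nolL* is not transcribed.
So NolL is not produced.
No repressor is bound and OrvG is active, so *lomB* is transcribed.
→ *lomB* is ON in A.
Condition B:
Shikimate is present, so DovL is active.
With repressor DovL bound, *orvG* is not transcribed.
So OrvG is not produced.
Quinate is absent, so TorC is active.
Glyoxylate is present, so DovS is active.
Palatinose is present, so MibX is active.
With repressor DovS bound, *nolR* is not transcribed.
So NolR is not produced.
With repressor TorC bound, *jovP* is not transcribed.
So JovP is not produced.
Ni²⁺ is present, so ElnS is active.
Homoserine is absent, so HaxS is inactive.
With repressor ElnS bound, *jovN* is not transcribed.
So JovN is not produced.
Required activator JovN is absent, so *nolL* is not transcribed.
So NolL is not produced.
Required activator OrvG is absent, so *lomB* is not transcribed.
→ *lomB* is OFF in B.

A only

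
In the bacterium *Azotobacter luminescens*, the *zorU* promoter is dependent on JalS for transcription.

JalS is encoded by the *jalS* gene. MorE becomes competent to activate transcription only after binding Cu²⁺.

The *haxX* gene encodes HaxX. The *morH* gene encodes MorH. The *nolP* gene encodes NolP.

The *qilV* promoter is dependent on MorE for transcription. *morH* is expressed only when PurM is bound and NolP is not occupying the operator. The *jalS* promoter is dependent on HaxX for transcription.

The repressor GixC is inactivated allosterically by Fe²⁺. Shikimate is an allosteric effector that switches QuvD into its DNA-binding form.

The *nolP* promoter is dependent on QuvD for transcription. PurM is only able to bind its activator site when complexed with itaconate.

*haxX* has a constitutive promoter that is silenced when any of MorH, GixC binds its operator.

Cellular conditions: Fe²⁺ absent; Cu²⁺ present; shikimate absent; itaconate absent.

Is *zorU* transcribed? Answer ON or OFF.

Shikimate is absent, so QuvD is inactive.
Required activator QuvD is absent, so *nolP* is not transcribed.
So NolP is not produced.
Itaconate is absent, so PurM is inactive.
Required activator PurM is absent, so *morH* is not transcribed.
So MorH is not produced.
Fe²⁺ is absent, so GixC is active.
With repressor GixC bound, *haxX* is not transcribed.
So HaxX is not produced.
Required activator HaxX is absent, so *jalS* is not transcribed.
So JalS is not produced.
Required activator JalS is absent, so *zorU* is not transcribed.

OFF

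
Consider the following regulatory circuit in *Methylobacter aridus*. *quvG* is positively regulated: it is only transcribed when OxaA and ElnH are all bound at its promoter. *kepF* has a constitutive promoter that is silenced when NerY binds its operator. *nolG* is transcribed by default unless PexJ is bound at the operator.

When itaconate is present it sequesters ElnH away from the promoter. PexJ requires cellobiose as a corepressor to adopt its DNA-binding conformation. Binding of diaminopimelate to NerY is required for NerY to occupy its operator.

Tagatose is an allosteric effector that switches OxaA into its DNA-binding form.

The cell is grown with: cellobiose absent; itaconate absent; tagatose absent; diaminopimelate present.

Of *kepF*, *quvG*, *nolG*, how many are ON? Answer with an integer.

1

Diaminopimelate is present, so NerY is active.
With repressor NerY bound, *kepF* is not transcribed.
→ *kepF* is OFF.
Tagatose is absent, so OxaA is inactive.
Itaconate is absent, so ElnH is active.
Required activator OxaA is absent, so *quvG* is not transcribed.
→ *quvG* is OFF.
Cellobiose is absent, so PexJ is inactive.
With no repressor bound, *nolG* is transcribed.
→ *nolG* is ON.
1 of the 3 genes is transcribed.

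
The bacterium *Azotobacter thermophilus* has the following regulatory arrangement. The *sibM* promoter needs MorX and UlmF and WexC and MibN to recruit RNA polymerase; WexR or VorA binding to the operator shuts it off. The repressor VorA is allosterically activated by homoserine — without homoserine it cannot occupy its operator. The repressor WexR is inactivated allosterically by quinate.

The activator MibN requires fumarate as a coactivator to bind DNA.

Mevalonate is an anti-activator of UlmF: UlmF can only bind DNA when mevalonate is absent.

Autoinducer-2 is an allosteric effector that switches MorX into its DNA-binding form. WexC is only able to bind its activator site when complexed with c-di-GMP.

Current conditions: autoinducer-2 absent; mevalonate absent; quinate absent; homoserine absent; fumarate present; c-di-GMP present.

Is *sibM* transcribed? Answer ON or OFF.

OFF

Autoinducer-2 is absent, so MorX is inactive.
Quinate is absent, so WexR is active.
Homoserine is absent, so VorA is inactive.
Mevalonate is absent, so UlmF is active.
c-di-GMP is present, so WexC is active.
Fumarate is present, so MibN is active.
With repressor WexR bound, *sibM* is not transcribed.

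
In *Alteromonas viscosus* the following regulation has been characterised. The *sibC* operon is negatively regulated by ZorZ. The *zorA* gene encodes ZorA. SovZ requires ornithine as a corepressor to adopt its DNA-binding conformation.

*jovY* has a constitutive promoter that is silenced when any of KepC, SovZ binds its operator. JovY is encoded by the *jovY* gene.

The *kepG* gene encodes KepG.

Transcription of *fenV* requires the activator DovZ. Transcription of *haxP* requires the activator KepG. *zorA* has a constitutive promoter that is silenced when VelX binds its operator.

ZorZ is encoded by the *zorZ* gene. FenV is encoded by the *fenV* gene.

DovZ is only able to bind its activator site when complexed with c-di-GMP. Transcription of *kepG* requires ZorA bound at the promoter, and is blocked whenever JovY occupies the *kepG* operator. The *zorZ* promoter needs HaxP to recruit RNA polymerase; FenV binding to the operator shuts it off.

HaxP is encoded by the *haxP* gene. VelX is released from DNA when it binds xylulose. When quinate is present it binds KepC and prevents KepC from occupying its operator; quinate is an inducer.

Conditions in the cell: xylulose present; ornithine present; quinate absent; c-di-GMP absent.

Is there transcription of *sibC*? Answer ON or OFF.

OFF

Quinate is absent, so KepC is active.
Ornithine is present, so SovZ is active.
With repressor KepC bound, *jovY* is not transcribed.
So JovY is not produced.
Xylulose is present, so VelX is inactive.
With no repressor bound, *zorA* is transcribed.
So ZorA is produced and active.
No repressor is bound and ZorA is active, so *kepG* is transcribed.
So KepG is produced and active.
No repressor is bound and KepG is active, so *haxP* is transcribed.
So HaxP is produced and active.
c-di-GMP is absent, so DovZ is inactive.
Required activator DovZ is absent, so *fenV* is not transcribed.
So FenV is not produced.
No repressor is bound and HaxP is active, so *zorZ* is transcribed.
So ZorZ is produced and active.
With repressor ZorZ bound, *sibC* is not transcribed.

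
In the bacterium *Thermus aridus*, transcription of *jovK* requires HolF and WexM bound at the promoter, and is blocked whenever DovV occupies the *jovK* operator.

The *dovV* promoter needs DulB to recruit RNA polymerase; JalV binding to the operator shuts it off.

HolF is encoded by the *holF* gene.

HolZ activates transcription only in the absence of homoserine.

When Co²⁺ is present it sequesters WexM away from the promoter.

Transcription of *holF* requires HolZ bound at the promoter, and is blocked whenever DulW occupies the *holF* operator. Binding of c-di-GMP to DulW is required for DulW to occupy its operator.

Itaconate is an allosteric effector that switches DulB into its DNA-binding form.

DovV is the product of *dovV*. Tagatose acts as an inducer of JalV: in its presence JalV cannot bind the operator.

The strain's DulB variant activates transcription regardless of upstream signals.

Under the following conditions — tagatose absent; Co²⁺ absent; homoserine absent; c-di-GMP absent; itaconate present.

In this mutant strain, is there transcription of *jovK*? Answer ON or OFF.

ON

c-di-GMP is absent, so DulW is inactive.
Homoserine is absent, so HolZ is active.
No repressor is bound and HolZ is active, so *holF* is transcribed.
So HolF is produced and active.
DulB is constitutively active in this strain.
Tagatose is absent, so JalV is active.
With repressor JalV bound, *dovV* is not transcribed.
So DovV is not produced.
Co²⁺ is absent, so WexM is active.
No repressor is bound and HolF and WexM are active, so *jovK* is transcribed.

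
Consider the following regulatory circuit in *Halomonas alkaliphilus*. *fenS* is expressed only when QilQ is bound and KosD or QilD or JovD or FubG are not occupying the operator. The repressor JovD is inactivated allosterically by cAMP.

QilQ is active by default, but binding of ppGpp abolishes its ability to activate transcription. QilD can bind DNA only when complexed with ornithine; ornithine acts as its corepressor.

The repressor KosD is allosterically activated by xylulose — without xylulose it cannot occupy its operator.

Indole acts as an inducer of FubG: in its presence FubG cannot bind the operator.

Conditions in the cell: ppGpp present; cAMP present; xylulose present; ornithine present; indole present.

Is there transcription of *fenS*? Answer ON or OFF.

Xylulose is present, so KosD is active.
Ornithine is present, so QilD is active.
cAMP is present, so JovD is inactive.
Indole is present, so FubG is inactive.
ppGpp is present, so QilQ is inactive.
With repressor KosD bound, *fenS* is not transcribed.

OFF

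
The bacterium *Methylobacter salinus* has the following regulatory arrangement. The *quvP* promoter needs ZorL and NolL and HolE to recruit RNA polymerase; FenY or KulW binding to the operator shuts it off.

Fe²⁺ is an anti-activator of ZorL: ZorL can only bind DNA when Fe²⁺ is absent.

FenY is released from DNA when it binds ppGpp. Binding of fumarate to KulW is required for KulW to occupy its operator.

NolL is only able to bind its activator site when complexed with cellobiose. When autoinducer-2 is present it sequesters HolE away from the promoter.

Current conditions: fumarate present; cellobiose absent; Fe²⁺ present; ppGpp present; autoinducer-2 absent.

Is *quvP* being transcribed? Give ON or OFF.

Fe²⁺ is present, so ZorL is inactive.
ppGpp is present, so FenY is inactive.
Fumarate is present, so KulW is active.
Cellobiose is absent, so NolL is inactive.
Autoinducer-2 is absent, so HolE is active.
With repressor KulW bound, *quvP* is not transcribed.

OFF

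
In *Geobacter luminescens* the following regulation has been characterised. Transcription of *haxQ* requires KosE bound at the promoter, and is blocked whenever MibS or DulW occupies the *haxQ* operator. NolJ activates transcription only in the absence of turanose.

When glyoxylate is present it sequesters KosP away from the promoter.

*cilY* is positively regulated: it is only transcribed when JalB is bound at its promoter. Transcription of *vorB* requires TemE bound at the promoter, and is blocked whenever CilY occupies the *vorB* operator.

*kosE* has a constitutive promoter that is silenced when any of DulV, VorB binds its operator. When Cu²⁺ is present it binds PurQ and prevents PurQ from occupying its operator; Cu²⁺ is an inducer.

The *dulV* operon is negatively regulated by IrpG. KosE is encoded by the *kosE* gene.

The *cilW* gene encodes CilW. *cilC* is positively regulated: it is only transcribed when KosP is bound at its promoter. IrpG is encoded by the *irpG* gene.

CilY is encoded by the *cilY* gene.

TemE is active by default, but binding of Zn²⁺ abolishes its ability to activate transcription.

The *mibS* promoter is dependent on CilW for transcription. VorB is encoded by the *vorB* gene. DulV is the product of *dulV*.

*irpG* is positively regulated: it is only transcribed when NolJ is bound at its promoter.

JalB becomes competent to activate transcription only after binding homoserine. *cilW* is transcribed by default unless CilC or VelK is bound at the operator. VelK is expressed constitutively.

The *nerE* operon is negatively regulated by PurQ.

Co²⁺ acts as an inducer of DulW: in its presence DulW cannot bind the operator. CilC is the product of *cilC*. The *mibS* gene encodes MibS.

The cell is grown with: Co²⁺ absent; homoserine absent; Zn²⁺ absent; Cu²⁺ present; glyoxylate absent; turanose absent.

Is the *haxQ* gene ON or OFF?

Glyoxylate is absent, so KosP is active.
No repressor is bound and KosP is active, so *cilC* is transcribed.
So CilC is produced and active.
VelK is produced constitutively and is active.
With repressor CilC bound, *cilW* is not transcribed.
So CilW is not produced.
Required activator CilW is absent, so *mibS* is not transcribed.
So MibS is not produced.
Co²⁺ is absent, so DulW is active.
Turanose is absent, so NolJ is active.
No repressor is bound and NolJ is active, so *irpG* is transcribed.
So IrpG is produced and active.
With repressor IrpG bound, *dulV* is not transcribed.
So DulV is not produced.
Homoserine is absent, so JalB is inactive.
Required activator JalB is absent, so *cilY* is not transcribed.
So CilY is not produced.
Zn²⁺ is absent, so TemE is active.
No repressor is bound and TemE is active, so *vorB* is transcribed.
So VorB is produced and active.
With repressor VorB bound, *kosE* is not transcribed.
So KosE is not produced.
With repressor DulW bound, *haxQ* is not transcribed.

OFF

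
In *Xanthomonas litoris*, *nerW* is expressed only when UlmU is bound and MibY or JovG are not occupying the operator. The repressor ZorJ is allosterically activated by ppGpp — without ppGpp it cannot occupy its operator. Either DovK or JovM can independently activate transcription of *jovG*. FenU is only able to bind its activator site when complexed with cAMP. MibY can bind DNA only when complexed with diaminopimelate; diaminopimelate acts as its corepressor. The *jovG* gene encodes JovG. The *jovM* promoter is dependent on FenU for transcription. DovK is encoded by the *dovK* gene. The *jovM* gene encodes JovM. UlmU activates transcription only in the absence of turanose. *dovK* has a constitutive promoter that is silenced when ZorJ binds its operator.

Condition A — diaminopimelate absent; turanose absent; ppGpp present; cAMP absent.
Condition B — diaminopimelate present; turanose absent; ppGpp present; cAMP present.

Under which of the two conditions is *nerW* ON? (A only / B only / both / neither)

A only

Condition A:
Diaminopimelate is absent, so MibY is inactive.
Turanose is absent, so UlmU is active.
ppGpp is present, so ZorJ is active.
With repressor ZorJ bound, *dovK* is not transcribed.
So DovK is not produced.
cAMP is absent, so FenU is inactive.
Required activator FenU is absent, so *jovM* is not transcribed.
So JovM is not produced.
No activator is available at the *jovG* promoter, so *jovG* is not transcribed.
So JovG is not produced.
No repressor is bound and UlmU is active, so *nerW* is transcribed.
→ *nerW* is ON in A.
Condition B:
Diaminopimelate is present, so MibY is active.
Turanose is absent, so UlmU is active.
ppGpp is present, so ZorJ is active.
With repressor ZorJ bound, *dovK* is not transcribed.
So DovK is not produced.
cAMP is present, so FenU is active.
No repressor is bound and FenU is active, so *jovM* is transcribed.
So JovM is produced and active.
Activator JovM is present, so *jovG* is transcribed.
So JovG is produced and active.
With repressor MibY bound, *nerW* is not transcribed.
→ *nerW* is OFF in B.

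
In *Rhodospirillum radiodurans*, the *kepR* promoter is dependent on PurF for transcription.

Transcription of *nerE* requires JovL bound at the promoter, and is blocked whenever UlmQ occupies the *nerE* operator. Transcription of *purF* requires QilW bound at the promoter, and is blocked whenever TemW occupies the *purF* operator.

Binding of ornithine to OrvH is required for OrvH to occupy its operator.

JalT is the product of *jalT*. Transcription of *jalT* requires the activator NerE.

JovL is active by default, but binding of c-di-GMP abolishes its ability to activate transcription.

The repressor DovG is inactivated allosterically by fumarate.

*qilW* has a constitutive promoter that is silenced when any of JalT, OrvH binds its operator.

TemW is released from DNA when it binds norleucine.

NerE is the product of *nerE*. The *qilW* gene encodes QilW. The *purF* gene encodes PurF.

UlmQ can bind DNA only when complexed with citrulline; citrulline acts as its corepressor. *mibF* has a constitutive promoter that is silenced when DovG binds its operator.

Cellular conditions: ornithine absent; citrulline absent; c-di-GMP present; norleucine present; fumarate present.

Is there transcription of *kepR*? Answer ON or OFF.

ON

Citrulline is absent, so UlmQ is inactive.
c-di-GMP is present, so JovL is inactive.
Required activator JovL is absent, so *nerE* is not transcribed.
So NerE is not produced.
Required activator NerE is absent, so *jalT* is not transcribed.
So JalT is not produced.
Ornithine is absent, so OrvH is inactive.
With no repressor bound, *qilW* is transcribed.
So QilW is produced and active.
Norleucine is present, so TemW is inactive.
No repressor is bound and QilW is active, so *purF* is transcribed.
So PurF is produced and active.
No repressor is bound and PurF is active, so *kepR* is transcribed.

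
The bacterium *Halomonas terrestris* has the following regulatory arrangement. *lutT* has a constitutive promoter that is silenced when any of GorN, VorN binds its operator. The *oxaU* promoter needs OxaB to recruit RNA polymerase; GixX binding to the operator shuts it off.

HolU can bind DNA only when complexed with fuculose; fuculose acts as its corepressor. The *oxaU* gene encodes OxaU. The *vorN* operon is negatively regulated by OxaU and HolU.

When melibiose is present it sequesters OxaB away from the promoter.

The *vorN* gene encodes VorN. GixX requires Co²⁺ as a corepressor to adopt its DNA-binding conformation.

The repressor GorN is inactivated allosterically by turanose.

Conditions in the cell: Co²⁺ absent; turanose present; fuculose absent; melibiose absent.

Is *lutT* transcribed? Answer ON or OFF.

ON

Turanose is present, so GorN is inactive.
Co²⁺ is absent, so GixX is inactive.
Melibiose is absent, so OxaB is active.
No repressor is bound and OxaB is active, so *oxaU* is transcribed.
So OxaU is produced and active.
Fuculose is absent, so HolU is inactive.
With repressor OxaU bound, *vorN* is not transcribed.
So VorN is not produced.
With no repressor bound, *lutT* is transcribed.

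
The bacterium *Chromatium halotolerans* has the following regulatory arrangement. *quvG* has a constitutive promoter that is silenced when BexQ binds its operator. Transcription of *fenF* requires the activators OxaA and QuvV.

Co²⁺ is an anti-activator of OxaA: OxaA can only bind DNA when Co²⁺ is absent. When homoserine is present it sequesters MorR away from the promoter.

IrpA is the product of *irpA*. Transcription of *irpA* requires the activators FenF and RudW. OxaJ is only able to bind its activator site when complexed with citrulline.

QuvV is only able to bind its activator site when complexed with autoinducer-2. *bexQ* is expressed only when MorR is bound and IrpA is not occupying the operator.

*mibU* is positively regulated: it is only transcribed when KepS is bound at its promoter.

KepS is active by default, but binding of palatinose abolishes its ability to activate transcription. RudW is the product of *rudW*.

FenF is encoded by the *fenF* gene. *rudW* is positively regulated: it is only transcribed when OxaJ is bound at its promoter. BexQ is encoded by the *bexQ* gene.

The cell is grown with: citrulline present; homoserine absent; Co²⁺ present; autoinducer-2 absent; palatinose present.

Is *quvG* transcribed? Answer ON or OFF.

Co²⁺ is present, so OxaA is inactive.
Autoinducer-2 is absent, so QuvV is inactive.
Required activator OxaA is absent, so *fenF* is not transcribed.
So FenF is not produced.
Citrulline is present, so OxaJ is active.
No repressor is bound and OxaJ is active, so *rudW* is transcribed.
So RudW is produced and active.
Required activator FenF is absent, so *irpA* is not transcribed.
So IrpA is not produced.
Homoserine is absent, so MorR is active.
No repressor is bound and MorR is active, so *bexQ* is transcribed.
So BexQ is produced and active.
With repressor BexQ bound, *quvG* is not transcribed.

OFF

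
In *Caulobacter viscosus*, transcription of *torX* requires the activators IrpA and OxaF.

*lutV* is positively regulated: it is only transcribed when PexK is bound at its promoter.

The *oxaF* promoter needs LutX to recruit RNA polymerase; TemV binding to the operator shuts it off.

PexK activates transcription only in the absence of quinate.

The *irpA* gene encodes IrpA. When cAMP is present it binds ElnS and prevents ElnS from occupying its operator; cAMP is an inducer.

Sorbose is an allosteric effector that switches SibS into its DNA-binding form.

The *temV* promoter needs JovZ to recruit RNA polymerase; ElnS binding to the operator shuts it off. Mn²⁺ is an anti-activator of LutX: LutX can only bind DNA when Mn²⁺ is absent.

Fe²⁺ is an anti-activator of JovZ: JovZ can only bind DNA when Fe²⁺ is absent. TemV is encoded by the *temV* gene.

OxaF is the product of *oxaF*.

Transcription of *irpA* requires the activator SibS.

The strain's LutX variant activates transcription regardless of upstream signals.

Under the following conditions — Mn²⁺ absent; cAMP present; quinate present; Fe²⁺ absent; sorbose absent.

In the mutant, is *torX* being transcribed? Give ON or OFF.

OFF

Sorbose is absent, so SibS is inactive.
Required activator SibS is absent, so *irpA* is not transcribed.
So IrpA is not produced.
Fe²⁺ is absent, so JovZ is active.
cAMP is present, so ElnS is inactive.
No repressor is bound and JovZ is active, so *temV* is transcribed.
So TemV is produced and active.
LutX is constitutively active in this strain.
With repressor TemV bound, *oxaF* is not transcribed.
So OxaF is not produced.
Required activator IrpA is absent, so *torX* is not transcribed.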